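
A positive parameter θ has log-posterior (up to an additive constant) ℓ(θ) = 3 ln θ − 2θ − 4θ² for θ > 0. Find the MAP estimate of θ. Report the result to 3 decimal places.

θ̂_MAP = 0.500

ℓ'(θ) = 3/θ − 2 − 8θ. Setting this to zero and multiplying by θ: 8θ² + 2θ − 3 = 0.
θ = (−2 + √(2² + 4·8·3)) / (2·8) = (−2 + √100) / 16 = (−2 + 10)/16 = 1/2.
ℓ''(θ) = −3/θ² − 8 < 0, confirming a maximum.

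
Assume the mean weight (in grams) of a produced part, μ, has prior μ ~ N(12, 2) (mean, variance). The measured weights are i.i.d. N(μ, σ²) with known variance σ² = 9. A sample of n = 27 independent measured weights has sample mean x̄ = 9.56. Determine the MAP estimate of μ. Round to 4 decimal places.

n = 27, x̄ = 9.56.
For a Normal prior and Normal likelihood with known variance, the posterior is Normal; its mode equals its mean, the precision-weighted average.
Prior precision 1/σ₀² = 1/2 = 0.5; data precision n/σ² = 27/9 = 3.
μ̂ = (0.5·12 + 3·9.56) / (0.5 + 3) = 34.68/3.5 = 1734/175 ≈ 9.9086.

μ̂_MAP = 9.9086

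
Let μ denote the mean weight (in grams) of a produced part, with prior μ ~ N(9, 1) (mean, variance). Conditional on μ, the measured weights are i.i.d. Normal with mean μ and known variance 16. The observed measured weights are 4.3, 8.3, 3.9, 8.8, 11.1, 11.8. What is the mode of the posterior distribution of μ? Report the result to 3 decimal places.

n = 6; x̄ = (4.3 + 8.3 + 3.9 + 8.8 + 11.1 + 11.8)/6 = 48.2/6 = 241/30 ≈ 8.0333.
For a Normal prior and Normal likelihood with known variance, the posterior is Normal; its mode equals its mean, the precision-weighted average.
Prior precision 1/σ₀² = 1/1 = 1; data precision n/σ² = 6/16 = 0.375.
μ̂ = (1·9 + 0.375·(241/30)) / (1 + 0.375) = 12.0125/1.375 = 961/110 ≈ 8.736.

μ̂_MAP = 8.736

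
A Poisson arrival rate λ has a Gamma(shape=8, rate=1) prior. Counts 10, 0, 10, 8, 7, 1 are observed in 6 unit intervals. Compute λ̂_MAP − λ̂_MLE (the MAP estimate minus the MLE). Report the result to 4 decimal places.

Σxᵢ = 36. Posterior is Gamma(44, 7); MAP = (44−1)/7 = 43/7 ≈ 6.14286.
MLE = x̄ = 36/6 ≈ 6.00000.
Difference = 43/7 − 36/6 = 1/7 ≈ 0.1429.

MAP − MLE = 0.1429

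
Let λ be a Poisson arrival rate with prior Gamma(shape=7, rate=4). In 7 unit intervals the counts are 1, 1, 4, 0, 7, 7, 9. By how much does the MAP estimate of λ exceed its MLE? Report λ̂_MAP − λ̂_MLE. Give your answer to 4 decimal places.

Σxᵢ = 29. Posterior is Gamma(36, 11); MAP = (36−1)/11 = 35/11 ≈ 3.18182.
MLE = x̄ = 29/7 ≈ 4.14286.
Difference = 35/11 − 29/7 = -74/77 ≈ -0.9610.

MAP − MLE = -0.9610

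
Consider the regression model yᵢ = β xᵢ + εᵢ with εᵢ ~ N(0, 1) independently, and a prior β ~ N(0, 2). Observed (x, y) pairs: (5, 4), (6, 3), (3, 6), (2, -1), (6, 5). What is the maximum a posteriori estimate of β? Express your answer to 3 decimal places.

β̂_MAP = 0.760

log p(β | y) = −Σ(yᵢ − βxᵢ)²/(2·1) − β²/(2·2) + const.
Setting the derivative to zero: Σxᵢ(yᵢ − βxᵢ)/1 − β/2 = 0, so β = Σxᵢyᵢ / (Σxᵢ² + σ²/τ²).
Σxᵢyᵢ = 5·4 + 6·3 + 3·6 + 2·(-1) + 6·5 = 84; Σxᵢ² = 110; σ²/τ² = 0.5.
β̂_MAP = 84 / (110 + 0.5) = 84/110.5 ≈ 0.760.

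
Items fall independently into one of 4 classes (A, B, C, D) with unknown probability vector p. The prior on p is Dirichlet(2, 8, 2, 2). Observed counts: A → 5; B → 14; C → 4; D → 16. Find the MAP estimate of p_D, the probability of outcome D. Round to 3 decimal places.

MAP estimate of p_D = 0.347

The posterior is Dirichlet(αᵢ + nᵢ) = Dirichlet(7, 22, 6, 18).
For a Dirichlet(a₁,…,a_K) with all aᵢ > 1, the mode has j-th component (aⱼ − 1)/(Σaᵢ − K).
Here Σaᵢ = 53 and K = 4, so p_D = (18 − 1)/(53 − 4) = 17/49 ≈ 0.347.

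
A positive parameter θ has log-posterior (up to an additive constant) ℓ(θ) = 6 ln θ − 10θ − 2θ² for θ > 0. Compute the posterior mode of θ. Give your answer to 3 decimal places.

ℓ'(θ) = 6/θ − 10 − 4θ. Setting this to zero and multiplying by θ: 4θ² + 10θ − 6 = 0.
θ = (−10 + √(10² + 4·4·6)) / (2·4) = (−10 + √196) / 8 = (−10 + 14)/8 = 1/2.
ℓ''(θ) = −6/θ² − 4 < 0, confirming a maximum.

θ̂_MAP = 0.500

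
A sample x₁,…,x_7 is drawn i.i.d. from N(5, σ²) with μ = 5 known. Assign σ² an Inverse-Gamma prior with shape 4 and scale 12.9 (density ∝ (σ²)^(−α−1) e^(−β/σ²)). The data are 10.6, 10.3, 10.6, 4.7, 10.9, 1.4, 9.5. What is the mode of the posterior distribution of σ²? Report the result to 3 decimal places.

σ̂²_MAP = 10.866

Sum of squared deviations about the known mean: SS = (10.6−5)² + (10.3−5)² + (10.6−5)² + (4.7−5)² + (10.9−5)² + (1.4−5)² + (9.5−5)² = 158.92.
The Normal likelihood contributes (σ²)^(−n/2) exp(−SS/(2σ²)), so the posterior is Inverse-Gamma(α + n/2, β + SS/2) = Inverse-Gamma(7.5, 92.36).
The mode of Inverse-Gamma(a, b) is b/(a+1) = 92.36/8.5 ≈ 10.866.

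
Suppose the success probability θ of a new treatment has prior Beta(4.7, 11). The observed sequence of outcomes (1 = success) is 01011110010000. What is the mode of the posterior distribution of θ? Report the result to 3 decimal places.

θ̂_MAP = 0.350

Prior: Beta(4.7, 11).
Data: 6 successes in 14 trials (from the sequence). The binomial likelihood contributes θ^6(1−θ)^8, so the posterior is Beta(4.7+6, 11+8) = Beta(10.7, 19).
For Beta(a, b) with a, b > 1 the mode is (a−1)/(a+b−2) = 9.7/27.7 ≈ 0.350.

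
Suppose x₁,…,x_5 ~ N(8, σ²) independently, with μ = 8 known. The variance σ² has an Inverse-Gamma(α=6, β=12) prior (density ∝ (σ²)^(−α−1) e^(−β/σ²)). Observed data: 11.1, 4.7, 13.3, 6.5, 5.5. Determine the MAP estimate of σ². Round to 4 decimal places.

σ̂²_MAP = 4.2679

Sum of squared deviations about the known mean: SS = (11.1−8)² + (4.7−8)² + (13.3−8)² + (6.5−8)² + (5.5−8)² = 57.09.
The Normal likelihood contributes (σ²)^(−n/2) exp(−SS/(2σ²)), so the posterior is Inverse-Gamma(α + n/2, β + SS/2) = Inverse-Gamma(8.5, 40.545).
The mode of Inverse-Gamma(a, b) is b/(a+1) = 40.545/9.5 ≈ 4.2679.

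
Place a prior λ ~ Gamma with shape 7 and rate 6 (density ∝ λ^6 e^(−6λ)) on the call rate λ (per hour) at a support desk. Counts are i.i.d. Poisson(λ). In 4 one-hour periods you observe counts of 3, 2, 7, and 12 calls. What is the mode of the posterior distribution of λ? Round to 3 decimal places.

λ̂_MAP = 3.000

Σxᵢ = 3+2+7+12 = 24, with n = 4.
Posterior ∝ λ^6e^(−6λ) · λ^24e^(−4λ) = λ^30e^(−10λ), i.e. Gamma(shape=31, rate=10).
The mode of a Gamma(a, b) with a ≥ 1 (shape–rate) is (a−1)/b = 30/10 ≈ 3.000.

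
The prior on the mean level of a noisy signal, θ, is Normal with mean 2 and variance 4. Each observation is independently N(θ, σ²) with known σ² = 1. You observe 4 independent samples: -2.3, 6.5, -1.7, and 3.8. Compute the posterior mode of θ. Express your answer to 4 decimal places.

θ̂_MAP = 1.6000

n = 4; x̄ = ((-2.3) + 6.5 + (-1.7) + 3.8)/4 = 6.3/4 = 1.575.
For a Normal prior and Normal likelihood with known variance, the posterior is Normal; its mode equals its mean, the precision-weighted average.
Prior precision 1/σ₀² = 1/4 = 0.25; data precision n/σ² = 4/1 = 4.
θ̂ = (0.25·2 + 4·1.575) / (0.25 + 4) = 6.8/4.25 = 1.6000.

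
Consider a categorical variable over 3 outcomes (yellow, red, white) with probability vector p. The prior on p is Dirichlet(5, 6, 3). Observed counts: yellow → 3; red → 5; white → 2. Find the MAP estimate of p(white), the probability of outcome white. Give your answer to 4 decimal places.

The posterior is Dirichlet(αᵢ + nᵢ) = Dirichlet(8, 11, 5).
For a Dirichlet(a₁,…,a_K) with all aᵢ > 1, the mode has j-th component (aⱼ − 1)/(Σaᵢ − K).
Here Σaᵢ = 24 and K = 3, so p(white) = (5 − 1)/(24 − 3) = 4/21 ≈ 0.1905.

MAP estimate of p(white) = 0.1905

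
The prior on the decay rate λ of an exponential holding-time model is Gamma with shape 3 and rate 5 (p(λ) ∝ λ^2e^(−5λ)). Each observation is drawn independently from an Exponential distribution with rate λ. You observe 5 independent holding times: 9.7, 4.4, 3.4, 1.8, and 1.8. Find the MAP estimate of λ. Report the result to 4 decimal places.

λ̂_MAP = 0.2682

The Exponential(rate=λ) likelihood is ∝ λ^n e^(−λΣtᵢ). Here n = 5 and Σtᵢ = 9.7 + 4.4 + 3.4 + 1.8 + 1.8 = 21.1.
Posterior ∝ λ^2e^(−5λ) · λ^5e^(−21.1λ) = λ^7e^(−26.1λ), i.e. Gamma(8, 26.1).
Mode = (a−1)/b = 7/26.1 ≈ 0.2682.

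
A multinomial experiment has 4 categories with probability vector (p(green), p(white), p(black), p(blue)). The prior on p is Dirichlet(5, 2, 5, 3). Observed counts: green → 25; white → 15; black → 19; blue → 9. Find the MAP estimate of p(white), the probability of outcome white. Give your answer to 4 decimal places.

MAP estimate of p(white) = 0.2025

The posterior is Dirichlet(αᵢ + nᵢ) = Dirichlet(30, 17, 24, 12).
For a Dirichlet(a₁,…,a_K) with all aᵢ > 1, the mode has j-th component (aⱼ − 1)/(Σaᵢ − K).
Here Σaᵢ = 83 and K = 4, so p(white) = (17 − 1)/(83 − 4) = 16/79 ≈ 0.2025.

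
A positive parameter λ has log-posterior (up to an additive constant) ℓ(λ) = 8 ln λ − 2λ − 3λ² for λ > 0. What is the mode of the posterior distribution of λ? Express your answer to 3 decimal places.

ℓ'(λ) = 8/λ − 2 − 6λ. Setting this to zero and multiplying by λ: 6λ² + 2λ − 8 = 0.
λ = (−2 + √(2² + 4·6·8)) / (2·6) = (−2 + √196) / 12 = (−2 + 14)/12 = 1.
ℓ''(λ) = −8/λ² − 6 < 0, confirming a maximum.

λ̂_MAP = 1.000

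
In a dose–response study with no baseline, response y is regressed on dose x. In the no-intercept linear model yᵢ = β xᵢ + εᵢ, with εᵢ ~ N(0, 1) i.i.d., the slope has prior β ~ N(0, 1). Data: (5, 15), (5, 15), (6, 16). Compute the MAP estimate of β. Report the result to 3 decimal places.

β̂_MAP = 2.828

log p(β | y) = −Σ(yᵢ − βxᵢ)²/(2·1) − β²/(2·1) + const.
Setting the derivative to zero: Σxᵢ(yᵢ − βxᵢ)/1 − β/1 = 0, so β = Σxᵢyᵢ / (Σxᵢ² + σ²/τ²).
Σxᵢyᵢ = 5·15 + 5·15 + 6·16 = 246; Σxᵢ² = 86; σ²/τ² = 1.
β̂_MAP = 246 / (86 + 1) = 246/87 ≈ 2.828.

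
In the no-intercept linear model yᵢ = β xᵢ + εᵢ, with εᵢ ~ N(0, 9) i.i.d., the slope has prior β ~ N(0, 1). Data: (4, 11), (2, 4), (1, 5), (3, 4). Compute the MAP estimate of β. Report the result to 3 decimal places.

β̂_MAP = 1.769

log p(β | y) = −Σ(yᵢ − βxᵢ)²/(2·9) − β²/(2·1) + const.
Setting the derivative to zero: Σxᵢ(yᵢ − βxᵢ)/9 − β/1 = 0, so β = Σxᵢyᵢ / (Σxᵢ² + σ²/τ²).
Σxᵢyᵢ = 4·11 + 2·4 + 1·5 + 3·4 = 69; Σxᵢ² = 30; σ²/τ² = 9.
β̂_MAP = 69 / (30 + 9) = 69/39 ≈ 1.769.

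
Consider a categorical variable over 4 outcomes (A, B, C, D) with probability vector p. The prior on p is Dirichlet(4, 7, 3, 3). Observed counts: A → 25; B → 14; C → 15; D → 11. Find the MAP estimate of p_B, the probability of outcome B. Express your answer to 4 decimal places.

The posterior is Dirichlet(αᵢ + nᵢ) = Dirichlet(29, 21, 18, 14).
For a Dirichlet(a₁,…,a_K) with all aᵢ > 1, the mode has j-th component (aⱼ − 1)/(Σaᵢ − K).
Here Σaᵢ = 82 and K = 4, so p_B = (21 − 1)/(82 − 4) = 20/78 ≈ 0.2564.

MAP estimate of p_B = 0.2564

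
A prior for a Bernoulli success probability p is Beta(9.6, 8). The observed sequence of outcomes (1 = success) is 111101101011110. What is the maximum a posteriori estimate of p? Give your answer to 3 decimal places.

p̂_MAP = 0.641

Prior: Beta(9.6, 8).
Data: 11 successes in 15 trials (from the sequence). The binomial likelihood contributes p^11(1−p)^4, so the posterior is Beta(9.6+11, 8+4) = Beta(20.6, 12).
For Beta(a, b) with a, b > 1 the mode is (a−1)/(a+b−2) = 19.6/30.6 ≈ 0.641.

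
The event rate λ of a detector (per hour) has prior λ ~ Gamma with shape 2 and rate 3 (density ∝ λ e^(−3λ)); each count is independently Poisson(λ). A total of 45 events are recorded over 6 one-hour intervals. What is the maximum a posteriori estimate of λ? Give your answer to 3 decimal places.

Σxᵢ = 45, n = 6.
Posterior ∝ λe^(−3λ) · λ^45e^(−6λ) = λ^46e^(−9λ), i.e. Gamma(shape=47, rate=9).
The mode of a Gamma(a, b) with a ≥ 1 (shape–rate) is (a−1)/b = 46/9 ≈ 5.111.

λ̂_MAP = 5.111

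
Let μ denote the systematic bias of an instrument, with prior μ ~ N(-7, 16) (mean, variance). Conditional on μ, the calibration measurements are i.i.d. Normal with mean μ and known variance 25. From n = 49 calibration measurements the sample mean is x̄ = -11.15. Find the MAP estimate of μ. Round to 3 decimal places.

n = 49, x̄ = -11.15.
For a Normal prior and Normal likelihood with known variance, the posterior is Normal; its mode equals its mean, the precision-weighted average.
Prior precision 1/σ₀² = 1/16 = 0.0625; data precision n/σ² = 49/25 = 1.96.
μ̂ = (0.0625·(-7) + 1.96·(-11.15)) / (0.0625 + 1.96) = (-22.2915)/2.0225 = -44583/4045 ≈ -11.022.

μ̂_MAP = -11.022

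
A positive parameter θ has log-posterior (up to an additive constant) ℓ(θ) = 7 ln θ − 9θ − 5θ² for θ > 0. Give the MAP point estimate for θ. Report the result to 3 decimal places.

ℓ'(θ) = 7/θ − 9 − 10θ. Setting this to zero and multiplying by θ: 10θ² + 9θ − 7 = 0.
θ = (−9 + √(9² + 4·10·7)) / (2·10) = (−9 + √361) / 20 = (−9 + 19)/20 = 1/2.
ℓ''(θ) = −7/θ² − 10 < 0, confirming a maximum.

θ̂_MAP = 0.500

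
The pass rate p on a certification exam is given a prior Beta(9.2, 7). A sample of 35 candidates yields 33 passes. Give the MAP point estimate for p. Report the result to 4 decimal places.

p̂_MAP = 0.8374

Prior: Beta(9.2, 7).
Data: 33 successes in 35 trials. The binomial likelihood contributes p^33(1−p)^2, so the posterior is Beta(9.2+33, 7+2) = Beta(42.2, 9).
For Beta(a, b) with a, b > 1 the mode is (a−1)/(a+b−2) = 41.2/49.2 ≈ 0.8374.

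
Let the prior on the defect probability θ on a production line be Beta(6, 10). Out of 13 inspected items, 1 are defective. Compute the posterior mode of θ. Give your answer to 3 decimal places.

Prior: Beta(6, 10).
Data: 1 success in 13 trials. The binomial likelihood contributes θ(1−θ)^12, so the posterior is Beta(6+1, 10+12) = Beta(7, 22).
For Beta(a, b) with a, b > 1 the mode is (a−1)/(a+b−2) = 6/27 ≈ 0.222.

θ̂_MAP = 0.222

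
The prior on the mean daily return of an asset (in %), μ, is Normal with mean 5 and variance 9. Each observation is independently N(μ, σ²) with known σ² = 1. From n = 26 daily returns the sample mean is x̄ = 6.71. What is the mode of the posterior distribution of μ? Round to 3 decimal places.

n = 26, x̄ = 6.71.
For a Normal prior and Normal likelihood with known variance, the posterior is Normal; its mode equals its mean, the precision-weighted average.
Prior precision 1/σ₀² = 1/9; data precision n/σ² = 26/1 = 26.
μ̂ = ((1/9)·5 + 26·6.71) / (1/9 + 26) = (78757/450)/(235/9) = 78757/11750 ≈ 6.703.

μ̂_MAP = 6.703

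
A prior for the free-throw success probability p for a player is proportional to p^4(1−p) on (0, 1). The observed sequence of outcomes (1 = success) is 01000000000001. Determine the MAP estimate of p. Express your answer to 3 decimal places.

p̂_MAP = 0.316

The prior density ∝ p^4(1−p)^1 is the kernel of Beta(5, 2).
Data: 2 successes in 14 trials (from the sequence). The binomial likelihood contributes p^2(1−p)^12, so the posterior is Beta(5+2, 2+12) = Beta(7, 14).
For Beta(a, b) with a, b > 1 the mode is (a−1)/(a+b−2) = 6/19 ≈ 0.316.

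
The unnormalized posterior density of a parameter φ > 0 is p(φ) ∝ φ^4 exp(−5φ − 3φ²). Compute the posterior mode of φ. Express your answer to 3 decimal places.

φ̂_MAP = 0.500

ℓ'(φ) = 4/φ − 5 − 6φ. Setting this to zero and multiplying by φ: 6φ² + 5φ − 4 = 0.
φ = (−5 + √(5² + 4·6·4)) / (2·6) = (−5 + √121) / 12 = (−5 + 11)/12 = 1/2.
ℓ''(φ) = −4/φ² − 6 < 0, confirming a maximum.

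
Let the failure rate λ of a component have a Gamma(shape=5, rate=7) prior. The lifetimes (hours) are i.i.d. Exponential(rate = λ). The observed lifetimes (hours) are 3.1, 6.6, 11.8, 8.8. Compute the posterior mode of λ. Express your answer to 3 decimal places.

λ̂_MAP = 0.214

The Exponential(rate=λ) likelihood is ∝ λ^n e^(−λΣtᵢ). Here n = 4 and Σtᵢ = 3.1 + 6.6 + 11.8 + 8.8 = 30.3.
Posterior ∝ λ^4e^(−7λ) · λ^4e^(−30.3λ) = λ^8e^(−37.3λ), i.e. Gamma(9, 37.3).
Mode = (a−1)/b = 8/37.3 ≈ 0.214.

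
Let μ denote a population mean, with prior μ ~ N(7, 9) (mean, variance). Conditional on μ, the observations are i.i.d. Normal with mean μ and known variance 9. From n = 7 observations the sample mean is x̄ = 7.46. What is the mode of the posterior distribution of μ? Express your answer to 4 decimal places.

n = 7, x̄ = 7.46.
For a Normal prior and Normal likelihood with known variance, the posterior is Normal; its mode equals its mean, the precision-weighted average.
Prior precision 1/σ₀² = 1/9; data precision n/σ² = 7/9.
μ̂ = ((1/9)·7 + (7/9)·7.46) / (1/9 + 7/9) = 6.58/(8/9) = 7.4025.

μ̂_MAP = 7.4025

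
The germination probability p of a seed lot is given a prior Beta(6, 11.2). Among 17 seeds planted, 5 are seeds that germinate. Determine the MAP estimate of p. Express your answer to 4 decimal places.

p̂_MAP = 0.3106

Prior: Beta(6, 11.2).
Data: 5 successes in 17 trials. The binomial likelihood contributes p^5(1−p)^12, so the posterior is Beta(6+5, 11.2+12) = Beta(11, 23.2).
For Beta(a, b) with a, b > 1 the mode is (a−1)/(a+b−2) = 10/32.2 ≈ 0.3106.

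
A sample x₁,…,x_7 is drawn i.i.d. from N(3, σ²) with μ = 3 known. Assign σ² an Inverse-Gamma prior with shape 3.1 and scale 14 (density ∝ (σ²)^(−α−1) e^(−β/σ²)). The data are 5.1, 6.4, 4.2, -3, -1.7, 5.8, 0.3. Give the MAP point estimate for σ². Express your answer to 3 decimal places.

σ̂²_MAP = 7.805

Sum of squared deviations about the known mean: SS = (5.1−3)² + (6.4−3)² + (4.2−3)² + (-3−3)² + (-1.7−3)² + (5.8−3)² + (0.3−3)² = 90.63.
The Normal likelihood contributes (σ²)^(−n/2) exp(−SS/(2σ²)), so the posterior is Inverse-Gamma(α + n/2, β + SS/2) = Inverse-Gamma(6.6, 59.315).
The mode of Inverse-Gamma(a, b) is b/(a+1) = 59.315/7.6 ≈ 7.805.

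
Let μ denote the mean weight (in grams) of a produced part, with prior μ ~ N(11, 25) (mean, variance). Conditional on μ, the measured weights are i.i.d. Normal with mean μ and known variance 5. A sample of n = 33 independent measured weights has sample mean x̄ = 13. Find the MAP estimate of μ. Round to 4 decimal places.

μ̂_MAP = 12.9880

n = 33, x̄ = 13.
For a Normal prior and Normal likelihood with known variance, the posterior is Normal; its mode equals its mean, the precision-weighted average.
Prior precision 1/σ₀² = 1/25 = 0.04; data precision n/σ² = 33/5 = 6.6.
μ̂ = (0.04·11 + 6.6·13) / (0.04 + 6.6) = 86.24/6.64 = 1078/83 ≈ 12.9880.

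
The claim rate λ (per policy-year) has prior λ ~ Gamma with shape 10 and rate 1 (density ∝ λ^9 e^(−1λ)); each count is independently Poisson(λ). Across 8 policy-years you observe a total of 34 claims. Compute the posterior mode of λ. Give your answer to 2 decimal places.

Σxᵢ = 34, n = 8.
Posterior ∝ λ^9e^(−1λ) · λ^34e^(−8λ) = λ^43e^(−9λ), i.e. Gamma(shape=44, rate=9).
The mode of a Gamma(a, b) with a ≥ 1 (shape–rate) is (a−1)/b = 43/9 ≈ 4.78.

λ̂_MAP = 4.78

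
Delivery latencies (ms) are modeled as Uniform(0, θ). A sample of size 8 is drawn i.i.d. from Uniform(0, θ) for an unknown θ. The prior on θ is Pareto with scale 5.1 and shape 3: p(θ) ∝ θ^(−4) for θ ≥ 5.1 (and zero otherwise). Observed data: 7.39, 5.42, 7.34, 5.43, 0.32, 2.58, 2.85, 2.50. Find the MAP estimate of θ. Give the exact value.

θ̂_MAP = 7.39

The Uniform(0, θ) likelihood is θ^(−n) for θ ≥ max(xᵢ), zero otherwise. Here max(xᵢ) = 7.39.
Posterior ∝ θ^(−4) · θ^(−8) = θ^(−12) on θ ≥ max(5.1, 7.39) = 7.39.
This density is strictly decreasing in θ, so the posterior mode lies at the lower boundary of the support.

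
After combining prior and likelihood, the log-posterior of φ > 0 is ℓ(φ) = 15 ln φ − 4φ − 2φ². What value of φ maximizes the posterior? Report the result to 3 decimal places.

φ̂_MAP = 1.500

ℓ'(φ) = 15/φ − 4 − 4φ. Setting this to zero and multiplying by φ: 4φ² + 4φ − 15 = 0.
φ = (−4 + √(4² + 4·4·15)) / (2·4) = (−4 + √256) / 8 = (−4 + 16)/8 = 3/2.
ℓ''(φ) = −15/φ² − 4 < 0, confirming a maximum.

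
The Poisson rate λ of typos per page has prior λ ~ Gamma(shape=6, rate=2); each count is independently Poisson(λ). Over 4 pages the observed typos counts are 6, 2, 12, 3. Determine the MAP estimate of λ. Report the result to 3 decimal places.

Σxᵢ = 6+2+12+3 = 23, with n = 4.
Posterior ∝ λ^5e^(−2λ) · λ^23e^(−4λ) = λ^28e^(−6λ), i.e. Gamma(shape=29, rate=6).
The mode of a Gamma(a, b) with a ≥ 1 (shape–rate) is (a−1)/b = 28/6 ≈ 4.667.

λ̂_MAP = 4.667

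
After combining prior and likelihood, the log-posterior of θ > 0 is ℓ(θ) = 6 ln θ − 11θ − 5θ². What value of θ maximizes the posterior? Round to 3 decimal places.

θ̂_MAP = 0.400

ℓ'(θ) = 6/θ − 11 − 10θ. Setting this to zero and multiplying by θ: 10θ² + 11θ − 6 = 0.
θ = (−11 + √(11² + 4·10·6)) / (2·10) = (−11 + √361) / 20 = (−11 + 19)/20 = 2/5.
ℓ''(θ) = −6/θ² − 10 < 0, confirming a maximum.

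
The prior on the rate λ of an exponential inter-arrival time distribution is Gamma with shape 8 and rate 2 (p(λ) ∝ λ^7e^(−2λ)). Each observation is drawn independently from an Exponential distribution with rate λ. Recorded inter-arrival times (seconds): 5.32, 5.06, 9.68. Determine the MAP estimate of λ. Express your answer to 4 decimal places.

The Exponential(rate=λ) likelihood is ∝ λ^n e^(−λΣtᵢ). Here n = 3 and Σtᵢ = 5.32 + 5.06 + 9.68 = 20.06.
Posterior ∝ λ^7e^(−2λ) · λ^3e^(−20.06λ) = λ^10e^(−22.06λ), i.e. Gamma(11, 22.06).
Mode = (a−1)/b = 10/22.06 ≈ 0.4533.

λ̂_MAP = 0.4533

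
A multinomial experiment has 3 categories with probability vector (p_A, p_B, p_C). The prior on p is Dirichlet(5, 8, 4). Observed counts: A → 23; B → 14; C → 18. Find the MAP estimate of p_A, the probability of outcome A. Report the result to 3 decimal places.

MAP estimate of p_A = 0.391

The posterior is Dirichlet(αᵢ + nᵢ) = Dirichlet(28, 22, 22).
For a Dirichlet(a₁,…,a_K) with all aᵢ > 1, the mode has j-th component (aⱼ − 1)/(Σaᵢ − K).
Here Σaᵢ = 72 and K = 3, so p_A = (28 − 1)/(72 − 3) = 27/69 ≈ 0.391.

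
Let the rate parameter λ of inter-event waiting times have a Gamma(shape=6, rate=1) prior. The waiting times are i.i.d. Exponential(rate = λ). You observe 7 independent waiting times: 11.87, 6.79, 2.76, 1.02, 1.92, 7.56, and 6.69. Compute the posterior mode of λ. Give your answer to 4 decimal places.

The Exponential(rate=λ) likelihood is ∝ λ^n e^(−λΣtᵢ). Here n = 7 and Σtᵢ = 11.87 + 6.79 + 2.76 + 1.02 + 1.92 + 7.56 + 6.69 = 38.61.
Posterior ∝ λ^5e^(−1λ) · λ^7e^(−38.61λ) = λ^12e^(−39.61λ), i.e. Gamma(13, 39.61).
Mode = (a−1)/b = 12/39.61 ≈ 0.3030.

λ̂_MAP = 0.3030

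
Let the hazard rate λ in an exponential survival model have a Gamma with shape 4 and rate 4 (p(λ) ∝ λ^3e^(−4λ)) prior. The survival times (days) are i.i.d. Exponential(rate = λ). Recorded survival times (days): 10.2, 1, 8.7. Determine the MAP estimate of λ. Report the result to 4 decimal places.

The Exponential(rate=λ) likelihood is ∝ λ^n e^(−λΣtᵢ). Here n = 3 and Σtᵢ = 10.2 + 1 + 8.7 = 19.9.
Posterior ∝ λ^3e^(−4λ) · λ^3e^(−19.9λ) = λ^6e^(−23.9λ), i.e. Gamma(7, 23.9).
Mode = (a−1)/b = 6/23.9 ≈ 0.2510.

λ̂_MAP = 0.2510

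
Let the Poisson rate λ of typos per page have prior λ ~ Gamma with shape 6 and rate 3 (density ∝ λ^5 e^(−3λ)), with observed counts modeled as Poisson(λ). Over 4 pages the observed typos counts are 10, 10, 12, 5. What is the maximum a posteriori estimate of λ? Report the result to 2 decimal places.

λ̂_MAP = 6.00

Σxᵢ = 10+10+12+5 = 37, with n = 4.
Posterior ∝ λ^5e^(−3λ) · λ^37e^(−4λ) = λ^42e^(−7λ), i.e. Gamma(shape=43, rate=7).
The mode of a Gamma(a, b) with a ≥ 1 (shape–rate) is (a−1)/b = 42/7 ≈ 6.00.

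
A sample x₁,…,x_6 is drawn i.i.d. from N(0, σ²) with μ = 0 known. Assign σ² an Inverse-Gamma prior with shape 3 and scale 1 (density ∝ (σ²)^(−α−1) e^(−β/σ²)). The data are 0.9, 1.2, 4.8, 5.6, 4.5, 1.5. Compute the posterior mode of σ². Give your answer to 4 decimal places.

Sum of squared deviations about the known mean: SS = (0.9−0)² + (1.2−0)² + (4.8−0)² + (5.6−0)² + (4.5−0)² + (1.5−0)² = 79.15.
The Normal likelihood contributes (σ²)^(−n/2) exp(−SS/(2σ²)), so the posterior is Inverse-Gamma(α + n/2, β + SS/2) = Inverse-Gamma(6, 40.575).
The mode of Inverse-Gamma(a, b) is b/(a+1) = 40.575/7 ≈ 5.7964.

σ̂²_MAP = 5.7964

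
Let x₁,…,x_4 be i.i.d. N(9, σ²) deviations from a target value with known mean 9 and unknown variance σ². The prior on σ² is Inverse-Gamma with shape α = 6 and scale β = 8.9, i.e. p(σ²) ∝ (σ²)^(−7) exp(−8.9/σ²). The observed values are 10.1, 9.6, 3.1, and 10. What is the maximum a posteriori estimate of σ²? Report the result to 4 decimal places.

σ̂²_MAP = 3.0656

Sum of squared deviations about the known mean: SS = (10.1−9)² + (9.6−9)² + (3.1−9)² + (10−9)² = 37.38.
The Normal likelihood contributes (σ²)^(−n/2) exp(−SS/(2σ²)), so the posterior is Inverse-Gamma(α + n/2, β + SS/2) = Inverse-Gamma(8, 27.59).
The mode of Inverse-Gamma(a, b) is b/(a+1) = 27.59/9 ≈ 3.0656.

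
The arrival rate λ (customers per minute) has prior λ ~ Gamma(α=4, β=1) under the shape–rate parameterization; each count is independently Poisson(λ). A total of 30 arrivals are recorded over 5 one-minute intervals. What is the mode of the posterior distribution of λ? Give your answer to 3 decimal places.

Σxᵢ = 30, n = 5.
Posterior ∝ λ^3e^(−1λ) · λ^30e^(−5λ) = λ^33e^(−6λ), i.e. Gamma(shape=34, rate=6).
The mode of a Gamma(a, b) with a ≥ 1 (shape–rate) is (a−1)/b = 33/6 ≈ 5.500.

λ̂_MAP = 5.500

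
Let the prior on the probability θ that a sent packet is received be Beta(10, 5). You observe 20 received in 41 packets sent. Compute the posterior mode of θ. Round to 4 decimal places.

Prior: Beta(10, 5).
Data: 20 successes in 41 trials. The binomial likelihood contributes θ^20(1−θ)^21, so the posterior is Beta(10+20, 5+21) = Beta(30, 26).
For Beta(a, b) with a, b > 1 the mode is (a−1)/(a+b−2) = 29/54 ≈ 0.5370.

θ̂_MAP = 0.5370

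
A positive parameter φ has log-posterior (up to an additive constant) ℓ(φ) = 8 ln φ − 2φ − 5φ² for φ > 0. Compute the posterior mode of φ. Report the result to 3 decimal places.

ℓ'(φ) = 8/φ − 2 − 10φ. Setting this to zero and multiplying by φ: 10φ² + 2φ − 8 = 0.
φ = (−2 + √(2² + 4·10·8)) / (2·10) = (−2 + √324) / 20 = (−2 + 18)/20 = 4/5.
ℓ''(φ) = −8/φ² − 10 < 0, confirming a maximum.

φ̂_MAP = 0.800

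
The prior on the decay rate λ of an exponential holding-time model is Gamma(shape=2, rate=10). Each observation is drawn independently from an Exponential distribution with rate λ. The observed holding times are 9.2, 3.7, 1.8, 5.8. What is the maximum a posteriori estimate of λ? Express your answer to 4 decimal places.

The Exponential(rate=λ) likelihood is ∝ λ^n e^(−λΣtᵢ). Here n = 4 and Σtᵢ = 9.2 + 3.7 + 1.8 + 5.8 = 20.5.
Posterior ∝ λe^(−10λ) · λ^4e^(−20.5λ) = λ^5e^(−30.5λ), i.e. Gamma(6, 30.5).
Mode = (a−1)/b = 5/30.5 ≈ 0.1639.

λ̂_MAP = 0.1639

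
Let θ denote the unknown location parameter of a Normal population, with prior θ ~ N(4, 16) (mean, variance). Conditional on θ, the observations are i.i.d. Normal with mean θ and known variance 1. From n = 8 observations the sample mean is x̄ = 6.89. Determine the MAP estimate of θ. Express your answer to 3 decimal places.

n = 8, x̄ = 6.89.
For a Normal prior and Normal likelihood with known variance, the posterior is Normal; its mode equals its mean, the precision-weighted average.
Prior precision 1/σ₀² = 1/16 = 0.0625; data precision n/σ² = 8/1 = 8.
θ̂ = (0.0625·4 + 8·6.89) / (0.0625 + 8) = 55.37/8.0625 = 22148/3225 ≈ 6.868.

θ̂_MAP = 6.868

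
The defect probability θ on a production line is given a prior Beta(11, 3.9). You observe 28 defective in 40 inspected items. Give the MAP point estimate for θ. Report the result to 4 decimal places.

θ̂_MAP = 0.7183

Prior: Beta(11, 3.9).
Data: 28 successes in 40 trials. The binomial likelihood contributes θ^28(1−θ)^12, so the posterior is Beta(11+28, 3.9+12) = Beta(39, 15.9).
For Beta(a, b) with a, b > 1 the mode is (a−1)/(a+b−2) = 38/52.9 ≈ 0.7183.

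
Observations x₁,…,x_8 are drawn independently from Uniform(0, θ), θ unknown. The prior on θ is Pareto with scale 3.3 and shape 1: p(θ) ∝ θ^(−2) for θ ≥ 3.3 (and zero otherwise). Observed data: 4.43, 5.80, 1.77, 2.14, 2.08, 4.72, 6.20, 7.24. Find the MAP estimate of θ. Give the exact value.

The Uniform(0, θ) likelihood is θ^(−n) for θ ≥ max(xᵢ), zero otherwise. Here max(xᵢ) = 7.24.
Posterior ∝ θ^(−2) · θ^(−8) = θ^(−10) on θ ≥ max(3.3, 7.24) = 7.24.
This density is strictly decreasing in θ, so the posterior mode lies at the lower boundary of the support.

θ̂_MAP = 7.24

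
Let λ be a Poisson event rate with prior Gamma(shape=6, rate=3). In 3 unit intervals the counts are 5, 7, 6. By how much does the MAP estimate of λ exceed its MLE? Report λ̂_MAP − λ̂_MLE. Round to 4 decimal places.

MAP − MLE = -2.1667

Σxᵢ = 18. Posterior is Gamma(24, 6); MAP = (24−1)/6 = 23/6 ≈ 3.83333.
MLE = x̄ = 18/3 ≈ 6.00000.
Difference = 23/6 − 18/3 = -13/6 ≈ -2.1667.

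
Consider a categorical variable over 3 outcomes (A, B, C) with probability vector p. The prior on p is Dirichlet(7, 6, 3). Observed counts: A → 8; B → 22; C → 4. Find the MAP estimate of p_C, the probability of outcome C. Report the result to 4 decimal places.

MAP estimate of p_C = 0.1277

The posterior is Dirichlet(αᵢ + nᵢ) = Dirichlet(15, 28, 7).
For a Dirichlet(a₁,…,a_K) with all aᵢ > 1, the mode has j-th component (aⱼ − 1)/(Σaᵢ − K).
Here Σaᵢ = 50 and K = 3, so p_C = (7 − 1)/(50 − 3) = 6/47 ≈ 0.1277.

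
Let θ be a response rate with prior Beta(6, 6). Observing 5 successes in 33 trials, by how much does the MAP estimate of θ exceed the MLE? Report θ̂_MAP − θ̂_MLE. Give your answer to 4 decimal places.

MAP − MLE = 0.0810

Posterior is Beta(11, 34); MAP = (11−1)/(45−2) = 10/43 ≈ 0.23256.
MLE ignores the prior: θ̂_MLE = k/n = 5/33 ≈ 0.15152.
Difference = 10/43 − 5/33 = 115/1419 ≈ 0.0810.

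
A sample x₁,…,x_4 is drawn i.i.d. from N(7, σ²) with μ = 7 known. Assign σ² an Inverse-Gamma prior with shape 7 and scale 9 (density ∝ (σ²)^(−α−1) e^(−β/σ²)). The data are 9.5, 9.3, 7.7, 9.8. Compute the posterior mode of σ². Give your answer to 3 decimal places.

Sum of squared deviations about the known mean: SS = (9.5−7)² + (9.3−7)² + (7.7−7)² + (9.8−7)² = 19.87.
The Normal likelihood contributes (σ²)^(−n/2) exp(−SS/(2σ²)), so the posterior is Inverse-Gamma(α + n/2, β + SS/2) = Inverse-Gamma(9, 18.935).
The mode of Inverse-Gamma(a, b) is b/(a+1) = 18.935/10 ≈ 1.894.

σ̂²_MAP = 1.894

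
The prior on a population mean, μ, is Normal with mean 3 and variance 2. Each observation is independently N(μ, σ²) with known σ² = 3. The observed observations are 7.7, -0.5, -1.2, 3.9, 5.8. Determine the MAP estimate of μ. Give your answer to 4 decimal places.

n = 5; x̄ = (7.7 + (-0.5) + (-1.2) + 3.9 + 5.8)/5 = 15.7/5 = 3.14.
For a Normal prior and Normal likelihood with known variance, the posterior is Normal; its mode equals its mean, the precision-weighted average.
Prior precision 1/σ₀² = 1/2 = 0.5; data precision n/σ² = 5/3.
μ̂ = (0.5·3 + (5/3)·3.14) / (0.5 + 5/3) = (101/15)/(13/6) = 202/65 ≈ 3.1077.

μ̂_MAP = 3.1077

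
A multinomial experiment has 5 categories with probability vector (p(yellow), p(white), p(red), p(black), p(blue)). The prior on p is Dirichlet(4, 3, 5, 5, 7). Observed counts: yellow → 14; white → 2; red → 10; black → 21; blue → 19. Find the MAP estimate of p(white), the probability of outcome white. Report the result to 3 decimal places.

The posterior is Dirichlet(αᵢ + nᵢ) = Dirichlet(18, 5, 15, 26, 26).
For a Dirichlet(a₁,…,a_K) with all aᵢ > 1, the mode has j-th component (aⱼ − 1)/(Σaᵢ − K).
Here Σaᵢ = 90 and K = 5, so p(white) = (5 − 1)/(90 − 5) = 4/85 ≈ 0.047.

MAP estimate of p(white) = 0.047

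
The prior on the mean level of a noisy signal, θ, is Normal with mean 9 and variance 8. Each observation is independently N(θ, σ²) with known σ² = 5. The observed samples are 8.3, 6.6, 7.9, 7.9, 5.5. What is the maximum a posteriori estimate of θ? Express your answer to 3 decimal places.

n = 5; x̄ = (8.3 + 6.6 + 7.9 + 7.9 + 5.5)/5 = 36.2/5 = 7.24.
For a Normal prior and Normal likelihood with known variance, the posterior is Normal; its mode equals its mean, the precision-weighted average.
Prior precision 1/σ₀² = 1/8 = 0.125; data precision n/σ² = 5/5 = 1.
θ̂ = (0.125·9 + 1·7.24) / (0.125 + 1) = 8.365/1.125 = 1673/225 ≈ 7.436.

θ̂_MAP = 7.436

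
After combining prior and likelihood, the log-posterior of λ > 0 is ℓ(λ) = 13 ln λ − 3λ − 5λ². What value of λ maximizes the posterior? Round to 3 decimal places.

λ̂_MAP = 1.000

ℓ'(λ) = 13/λ − 3 − 10λ. Setting this to zero and multiplying by λ: 10λ² + 3λ − 13 = 0.
λ = (−3 + √(3² + 4·10·13)) / (2·10) = (−3 + √529) / 20 = (−3 + 23)/20 = 1.
ℓ''(λ) = −13/λ² − 10 < 0, confirming a maximum.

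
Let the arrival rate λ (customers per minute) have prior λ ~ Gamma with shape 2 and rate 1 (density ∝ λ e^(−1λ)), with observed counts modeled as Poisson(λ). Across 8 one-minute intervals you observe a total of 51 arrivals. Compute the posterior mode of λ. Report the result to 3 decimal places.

Σxᵢ = 51, n = 8.
Posterior ∝ λe^(−1λ) · λ^51e^(−8λ) = λ^52e^(−9λ), i.e. Gamma(shape=53, rate=9).
The mode of a Gamma(a, b) with a ≥ 1 (shape–rate) is (a−1)/b = 52/9 ≈ 5.778.

λ̂_MAP = 5.778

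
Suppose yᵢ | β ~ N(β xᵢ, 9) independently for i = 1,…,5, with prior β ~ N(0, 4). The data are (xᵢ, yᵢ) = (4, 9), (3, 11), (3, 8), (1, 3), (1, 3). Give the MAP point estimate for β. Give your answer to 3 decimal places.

β̂_MAP = 2.588

log p(β | y) = −Σ(yᵢ − βxᵢ)²/(2·9) − β²/(2·4) + const.
Setting the derivative to zero: Σxᵢ(yᵢ − βxᵢ)/9 − β/4 = 0, so β = Σxᵢyᵢ / (Σxᵢ² + σ²/τ²).
Σxᵢyᵢ = 4·9 + 3·11 + 3·8 + 1·3 + 1·3 = 99; Σxᵢ² = 36; σ²/τ² = 2.25.
β̂_MAP = 99 / (36 + 2.25) = 99/38.25 ≈ 2.588.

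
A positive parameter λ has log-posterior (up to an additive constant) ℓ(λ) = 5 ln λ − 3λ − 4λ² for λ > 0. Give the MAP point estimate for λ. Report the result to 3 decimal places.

λ̂_MAP = 0.625

ℓ'(λ) = 5/λ − 3 − 8λ. Setting this to zero and multiplying by λ: 8λ² + 3λ − 5 = 0.
λ = (−3 + √(3² + 4·8·5)) / (2·8) = (−3 + √169) / 16 = (−3 + 13)/16 = 5/8.
ℓ''(λ) = −5/λ² − 8 < 0, confirming a maximum.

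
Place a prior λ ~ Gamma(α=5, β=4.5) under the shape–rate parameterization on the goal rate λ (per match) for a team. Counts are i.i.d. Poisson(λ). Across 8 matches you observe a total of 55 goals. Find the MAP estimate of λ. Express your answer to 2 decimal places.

Σxᵢ = 55, n = 8.
Posterior ∝ λ^4e^(−4.5λ) · λ^55e^(−8λ) = λ^59e^(−12.5λ), i.e. Gamma(shape=60, rate=12.5).
The mode of a Gamma(a, b) with a ≥ 1 (shape–rate) is (a−1)/b = 59/12.5 ≈ 4.72.

λ̂_MAP = 4.72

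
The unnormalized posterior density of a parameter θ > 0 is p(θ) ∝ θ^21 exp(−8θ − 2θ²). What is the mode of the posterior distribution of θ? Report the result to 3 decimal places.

θ̂_MAP = 1.500

ℓ'(θ) = 21/θ − 8 − 4θ. Setting this to zero and multiplying by θ: 4θ² + 8θ − 21 = 0.
θ = (−8 + √(8² + 4·4·21)) / (2·4) = (−8 + √400) / 8 = (−8 + 20)/8 = 3/2.
ℓ''(θ) = −21/θ² − 4 < 0, confirming a maximum.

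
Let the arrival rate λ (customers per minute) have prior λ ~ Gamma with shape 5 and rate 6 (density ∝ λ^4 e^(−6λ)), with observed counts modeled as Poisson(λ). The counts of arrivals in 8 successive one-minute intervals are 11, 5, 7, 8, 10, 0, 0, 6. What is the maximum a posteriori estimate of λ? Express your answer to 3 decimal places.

Σxᵢ = 11+5+7+8+10+0+0+6 = 47, with n = 8.
Posterior ∝ λ^4e^(−6λ) · λ^47e^(−8λ) = λ^51e^(−14λ), i.e. Gamma(shape=52, rate=14).
The mode of a Gamma(a, b) with a ≥ 1 (shape–rate) is (a−1)/b = 51/14 ≈ 3.643.

λ̂_MAP = 3.643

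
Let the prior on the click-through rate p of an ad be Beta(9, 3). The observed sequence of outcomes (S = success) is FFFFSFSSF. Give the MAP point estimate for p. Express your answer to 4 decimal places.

p̂_MAP = 0.5789

Prior: Beta(9, 3).
Data: 3 successes in 9 trials (from the sequence). The binomial likelihood contributes p^3(1−p)^6, so the posterior is Beta(9+3, 3+6) = Beta(12, 9).
For Beta(a, b) with a, b > 1 the mode is (a−1)/(a+b−2) = 11/19 ≈ 0.5789.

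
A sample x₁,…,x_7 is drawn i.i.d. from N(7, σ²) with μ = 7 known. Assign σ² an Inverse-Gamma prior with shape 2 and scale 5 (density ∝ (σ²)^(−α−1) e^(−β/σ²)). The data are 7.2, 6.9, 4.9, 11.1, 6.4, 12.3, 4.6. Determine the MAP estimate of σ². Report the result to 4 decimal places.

Sum of squared deviations about the known mean: SS = (7.2−7)² + (6.9−7)² + (4.9−7)² + (11.1−7)² + (6.4−7)² + (12.3−7)² + (4.6−7)² = 55.48.
The Normal likelihood contributes (σ²)^(−n/2) exp(−SS/(2σ²)), so the posterior is Inverse-Gamma(α + n/2, β + SS/2) = Inverse-Gamma(5.5, 32.74).
The mode of Inverse-Gamma(a, b) is b/(a+1) = 32.74/6.5 ≈ 5.0369.

σ̂²_MAP = 5.0369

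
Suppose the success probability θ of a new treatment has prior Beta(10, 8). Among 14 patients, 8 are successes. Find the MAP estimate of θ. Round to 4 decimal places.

Prior: Beta(10, 8).
Data: 8 successes in 14 trials. The binomial likelihood contributes θ^8(1−θ)^6, so the posterior is Beta(10+8, 8+6) = Beta(18, 14).
For Beta(a, b) with a, b > 1 the mode is (a−1)/(a+b−2) = 17/30 ≈ 0.5667.

θ̂_MAP = 0.5667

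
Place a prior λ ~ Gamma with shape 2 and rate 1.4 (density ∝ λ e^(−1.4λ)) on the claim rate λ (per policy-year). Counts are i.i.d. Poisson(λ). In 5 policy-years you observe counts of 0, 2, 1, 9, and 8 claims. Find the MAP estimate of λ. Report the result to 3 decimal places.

λ̂_MAP = 3.281

Σxᵢ = 0+2+1+9+8 = 20, with n = 5.
Posterior ∝ λe^(−1.4λ) · λ^20e^(−5λ) = λ^21e^(−6.4λ), i.e. Gamma(shape=22, rate=6.4).
The mode of a Gamma(a, b) with a ≥ 1 (shape–rate) is (a−1)/b = 21/6.4 ≈ 3.281.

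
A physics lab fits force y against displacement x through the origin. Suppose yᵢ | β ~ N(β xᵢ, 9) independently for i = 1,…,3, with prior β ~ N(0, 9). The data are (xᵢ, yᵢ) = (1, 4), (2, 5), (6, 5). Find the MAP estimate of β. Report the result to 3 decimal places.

log p(β | y) = −Σ(yᵢ − βxᵢ)²/(2·9) − β²/(2·9) + const.
Setting the derivative to zero: Σxᵢ(yᵢ − βxᵢ)/9 − β/9 = 0, so β = Σxᵢyᵢ / (Σxᵢ² + σ²/τ²).
Σxᵢyᵢ = 1·4 + 2·5 + 6·5 = 44; Σxᵢ² = 41; σ²/τ² = 1.
β̂_MAP = 44 / (41 + 1) = 44/42 ≈ 1.048.

β̂_MAP = 1.048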